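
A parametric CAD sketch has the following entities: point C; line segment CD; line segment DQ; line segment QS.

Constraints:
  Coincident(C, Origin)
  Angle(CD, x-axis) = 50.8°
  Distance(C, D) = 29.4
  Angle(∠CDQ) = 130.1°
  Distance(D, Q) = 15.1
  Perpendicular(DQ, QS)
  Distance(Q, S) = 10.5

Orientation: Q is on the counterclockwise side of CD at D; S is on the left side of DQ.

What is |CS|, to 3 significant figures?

36.1

C is at the origin; CD runs at 50.8° with length 29.4, so D = 29.4·(cos 50.8°, sin 50.8°) = (18.6, 22.8). ∠CDQ = 130.1°, so DQ runs at 50.8° + (180° − 130.1°) = 101° from the x-axis; with |DQ| = 15.1, Q = D + 15.1·(cos 101°, sin 101°) = (15.8, 37.6). The perpendicularity gives QS at right angles to DQ; with |QS| = 10.5 on the left of DQ, S = Q + 10.5·(-0.983, -0.186) = (5.46, 35.7). Then |CS| = |S − C| = 36.1.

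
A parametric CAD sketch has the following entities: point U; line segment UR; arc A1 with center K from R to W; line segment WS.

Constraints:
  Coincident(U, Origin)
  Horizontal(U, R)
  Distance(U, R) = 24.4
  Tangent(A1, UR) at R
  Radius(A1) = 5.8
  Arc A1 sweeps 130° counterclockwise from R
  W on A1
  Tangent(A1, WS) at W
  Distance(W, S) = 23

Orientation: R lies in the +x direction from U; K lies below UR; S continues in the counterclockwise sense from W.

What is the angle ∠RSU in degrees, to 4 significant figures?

31.14°

U is at the origin; U and R share the same y with |UR| = 24.4 and R on the +x side, so R = (24.40, 0.000). Since A1 is tangent to UR there, KR ⟂ UR, so K = R + (0, -5.8) = (24.40, -5.800). On A1, R sits at bearing 90° from K; a 130° counterclockwise sweep puts W at bearing 220°, so W = K + 5.8·(cos 220°, sin 220°) = (19.96, -9.528). A1 meets WS tangentially, so KW is at right angles to WS, so WS runs along (−sin 220°, cos 220°); with |WS| = 23.0, S = (34.74, -27.15). Then cos ∠RSU = SR·SU / (|SR||SU|), giving 31.14°.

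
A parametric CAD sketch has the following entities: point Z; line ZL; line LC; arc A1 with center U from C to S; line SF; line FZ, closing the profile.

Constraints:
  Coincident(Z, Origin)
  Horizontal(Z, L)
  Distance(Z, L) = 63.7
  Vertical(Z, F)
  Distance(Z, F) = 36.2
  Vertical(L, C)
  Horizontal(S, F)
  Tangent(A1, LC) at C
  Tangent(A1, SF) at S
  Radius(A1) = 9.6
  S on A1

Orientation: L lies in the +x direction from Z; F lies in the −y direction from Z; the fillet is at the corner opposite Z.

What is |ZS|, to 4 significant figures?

65.09

Z is at the origin; ZL is horizontal with |ZL| = 63.7 and L on the +x side, so L = (63.70, 0.000). ZF is vertical with |ZF| = 36.2 and F on the −y side, so F = (0.000, -36.20). The virtual corner opposite Z is at (63.70, -36.20). A1 meets LC tangentially, so UC is at right angles to LC and A1 meets SF tangentially, so US is at right angles to SF, with radius 9.6, so the center U sits 9.6 in from both sides at U = (54.10, -26.60). That places the tangent points at C = (63.70, -26.60) on LC and S = (54.10, -36.20) on SF. Then |ZS| = |S − Z| = 65.09.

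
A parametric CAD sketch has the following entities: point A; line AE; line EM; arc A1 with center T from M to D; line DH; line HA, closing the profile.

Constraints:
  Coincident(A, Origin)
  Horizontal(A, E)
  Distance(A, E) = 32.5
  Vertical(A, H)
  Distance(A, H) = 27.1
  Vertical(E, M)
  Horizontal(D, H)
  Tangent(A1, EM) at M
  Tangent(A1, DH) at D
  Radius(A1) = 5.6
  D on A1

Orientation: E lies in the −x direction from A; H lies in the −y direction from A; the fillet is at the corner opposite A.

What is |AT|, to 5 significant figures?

34.436

A is at the origin; AE is horizontal with |AE| = 32.5 and E on the −x side, so E = (-32.500, 0.0000). AH is vertical with |AH| = 27.1 and H on the −y side, so H = (0.0000, -27.100). The virtual corner opposite A is at (-32.500, -27.100). The tangent condition forces TM to be normal to EM and A1 meets DH tangentially, so TD is at right angles to DH, with radius 5.6, so the center T sits 5.6 in from both sides at T = (-26.900, -21.500). Then |AT| = |T − A| = 34.436.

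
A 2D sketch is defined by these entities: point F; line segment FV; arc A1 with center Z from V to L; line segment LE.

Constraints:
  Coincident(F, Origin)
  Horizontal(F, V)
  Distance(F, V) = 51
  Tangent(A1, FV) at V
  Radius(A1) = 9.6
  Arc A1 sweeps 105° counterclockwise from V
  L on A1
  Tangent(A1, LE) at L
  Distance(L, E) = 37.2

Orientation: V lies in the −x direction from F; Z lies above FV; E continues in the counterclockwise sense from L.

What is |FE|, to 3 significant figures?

70.3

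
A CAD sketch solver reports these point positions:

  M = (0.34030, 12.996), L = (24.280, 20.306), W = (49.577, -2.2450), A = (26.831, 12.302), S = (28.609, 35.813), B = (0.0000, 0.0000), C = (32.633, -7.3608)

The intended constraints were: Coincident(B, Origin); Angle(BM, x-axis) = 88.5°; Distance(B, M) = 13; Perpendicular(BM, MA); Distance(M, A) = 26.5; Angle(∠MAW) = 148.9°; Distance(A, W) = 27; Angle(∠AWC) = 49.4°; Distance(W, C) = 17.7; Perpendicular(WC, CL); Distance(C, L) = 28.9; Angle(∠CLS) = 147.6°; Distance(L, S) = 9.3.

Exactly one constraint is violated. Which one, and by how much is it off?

Distance(L, S) = 9.3 — off by 6.80.

B = (0.00, 0.00) ✓; BM at 88.50° ✓; |BM| = 13.00 ✓; ∠(BM, MA) = 90.00° ✓; |MA| = 26.50 ✓; ∠MAW = 148.9° ✓; |AW| = 27.00 ✓; ∠AWC = 49.40° ✓; |WC| = 17.70 ✓; ∠(WC, CL) = 90.00° ✓; |CL| = 28.90 ✓; ∠CLS = 147.6° ✓; |LS| = 16.10 ✗.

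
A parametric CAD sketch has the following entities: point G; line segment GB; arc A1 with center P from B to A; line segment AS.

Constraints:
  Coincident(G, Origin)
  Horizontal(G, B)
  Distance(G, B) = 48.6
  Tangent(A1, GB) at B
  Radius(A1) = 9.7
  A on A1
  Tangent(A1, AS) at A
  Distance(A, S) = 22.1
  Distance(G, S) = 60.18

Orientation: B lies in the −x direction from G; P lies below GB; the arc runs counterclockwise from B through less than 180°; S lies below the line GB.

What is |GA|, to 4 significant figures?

59.15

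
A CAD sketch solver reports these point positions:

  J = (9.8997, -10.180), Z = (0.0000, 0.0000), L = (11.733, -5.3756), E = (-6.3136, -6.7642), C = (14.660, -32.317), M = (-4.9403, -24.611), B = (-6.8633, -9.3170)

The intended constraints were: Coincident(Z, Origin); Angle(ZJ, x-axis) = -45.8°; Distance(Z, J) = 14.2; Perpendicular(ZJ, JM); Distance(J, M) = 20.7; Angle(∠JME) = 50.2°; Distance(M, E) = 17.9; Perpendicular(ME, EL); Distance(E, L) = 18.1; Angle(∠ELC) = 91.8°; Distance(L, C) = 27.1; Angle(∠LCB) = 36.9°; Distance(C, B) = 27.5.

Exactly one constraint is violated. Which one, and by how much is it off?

Distance(C, B) = 27.5 — off by 4.00.

Z = (0.00, 0.00) ✓; ZJ at -45.80° ✓; |ZJ| = 14.20 ✓; ∠(ZJ, JM) = 90.00° ✓; |JM| = 20.70 ✓; ∠JME = 50.20° ✓; |ME| = 17.90 ✓; ∠(ME, EL) = 90.00° ✓; |EL| = 18.10 ✓; ∠ELC = 91.80° ✓; |LC| = 27.10 ✓; ∠LCB = 36.90° ✓; |CB| = 31.50 ✗.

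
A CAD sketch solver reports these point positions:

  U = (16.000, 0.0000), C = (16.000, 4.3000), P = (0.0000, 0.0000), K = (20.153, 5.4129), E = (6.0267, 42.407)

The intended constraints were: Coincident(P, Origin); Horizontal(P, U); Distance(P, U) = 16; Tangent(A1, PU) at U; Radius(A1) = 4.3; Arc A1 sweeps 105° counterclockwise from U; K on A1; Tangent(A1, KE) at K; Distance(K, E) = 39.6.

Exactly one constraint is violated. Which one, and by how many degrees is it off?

Tangent(A1, KE) at K — off by 5.90°.

P = (0.00, 0.00) ✓; P.y = 0.00, U.y = 0.00 ✓; |PU| = 16.00 ✓; ∠(CU, UP) = 90.00° ✓; |CU| = 4.300 ✓; bearing(C→K) − bearing(C→U) = 105.0° ✓; |CK| = 4.300 ✓; ∠(CK, KE) = 84.10° ✗; |KE| = 39.60 ✓.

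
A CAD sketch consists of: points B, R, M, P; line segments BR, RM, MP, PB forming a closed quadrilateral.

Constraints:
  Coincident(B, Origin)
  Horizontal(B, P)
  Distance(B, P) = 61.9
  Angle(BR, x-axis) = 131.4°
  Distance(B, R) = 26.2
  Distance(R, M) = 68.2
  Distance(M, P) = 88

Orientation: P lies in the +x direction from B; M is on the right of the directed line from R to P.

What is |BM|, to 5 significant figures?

49.696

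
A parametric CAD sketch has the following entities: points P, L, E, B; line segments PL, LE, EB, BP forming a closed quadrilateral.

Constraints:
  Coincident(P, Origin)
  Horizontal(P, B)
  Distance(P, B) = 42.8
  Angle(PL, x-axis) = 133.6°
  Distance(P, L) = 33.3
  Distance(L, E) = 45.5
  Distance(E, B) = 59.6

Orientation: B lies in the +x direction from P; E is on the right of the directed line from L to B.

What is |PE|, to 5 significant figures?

24.254

P is at the origin; PB is horizontal with |PB| = 42.8 and B in +x, so B = (42.8, 0). PL runs at 133.6° with |PL| = 33.3, so L = (-22.964, 24.115). E is determined by |LE| = 45.5 and |EB| = 59.6 together: it lies at the intersection of circle(L, 45.5) and circle(B, 59.6). With |LB| = 70.046, the foot of the radical line on LB is 24.445 from L and the perpendicular offset is √(45.5² − 24.445²) = 38.376. Taking the right-of-LB solution: E = (-13.225, -20.331).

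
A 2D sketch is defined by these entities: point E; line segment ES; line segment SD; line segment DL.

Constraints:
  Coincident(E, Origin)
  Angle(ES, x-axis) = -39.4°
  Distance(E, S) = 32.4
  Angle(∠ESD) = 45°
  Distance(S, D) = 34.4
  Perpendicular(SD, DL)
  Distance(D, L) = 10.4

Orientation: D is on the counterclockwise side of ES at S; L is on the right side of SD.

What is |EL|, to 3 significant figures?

35.2

E is at the origin; ES runs at -39.4° with length 32.4, so S = 32.4·(cos -39.4°, sin -39.4°) = (25.0, -20.6). ∠ESD = 45.0°, so SD runs at -39.4° + (180° − 45.0°) = 95.6° from the x-axis; with |SD| = 34.4, D = S + 34.4·(cos 95.6°, sin 95.6°) = (21.7, 13.7). The perpendicularity gives DL at right angles to SD; with |DL| = 10.4 on the right of SD, L = D + 10.4·(0.995, 0.0976) = (32.0, 14.7). Then |EL| = |L − E| = 35.2.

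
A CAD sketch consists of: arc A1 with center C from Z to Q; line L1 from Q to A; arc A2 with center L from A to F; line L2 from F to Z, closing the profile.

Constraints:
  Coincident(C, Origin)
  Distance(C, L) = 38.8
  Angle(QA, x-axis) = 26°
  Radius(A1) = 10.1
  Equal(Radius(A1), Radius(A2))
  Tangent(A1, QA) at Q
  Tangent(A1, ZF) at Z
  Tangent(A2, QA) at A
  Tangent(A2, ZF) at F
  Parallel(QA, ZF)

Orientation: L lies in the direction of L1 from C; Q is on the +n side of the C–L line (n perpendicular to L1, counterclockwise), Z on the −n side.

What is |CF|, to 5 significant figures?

40.093

Tangency of A1 to both parallel lines with radius 10.1 puts Q and Z at C ± 10.1·n: Q = (-4.4275, 9.0778), Z = (4.4275, -9.0778). Equal radii place A and F the same way about L: A = L + 10.1·n = (30.446, 26.087), F = L − 10.1·n = (39.301, 7.9310). Then |CF| = |F − C| = 40.093.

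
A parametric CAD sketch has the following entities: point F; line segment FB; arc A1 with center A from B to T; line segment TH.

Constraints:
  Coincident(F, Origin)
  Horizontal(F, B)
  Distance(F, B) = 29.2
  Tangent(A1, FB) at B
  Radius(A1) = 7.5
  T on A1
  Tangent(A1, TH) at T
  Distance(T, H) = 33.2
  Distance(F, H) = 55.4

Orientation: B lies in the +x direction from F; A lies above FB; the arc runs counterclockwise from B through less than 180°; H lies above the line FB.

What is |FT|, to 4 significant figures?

37.40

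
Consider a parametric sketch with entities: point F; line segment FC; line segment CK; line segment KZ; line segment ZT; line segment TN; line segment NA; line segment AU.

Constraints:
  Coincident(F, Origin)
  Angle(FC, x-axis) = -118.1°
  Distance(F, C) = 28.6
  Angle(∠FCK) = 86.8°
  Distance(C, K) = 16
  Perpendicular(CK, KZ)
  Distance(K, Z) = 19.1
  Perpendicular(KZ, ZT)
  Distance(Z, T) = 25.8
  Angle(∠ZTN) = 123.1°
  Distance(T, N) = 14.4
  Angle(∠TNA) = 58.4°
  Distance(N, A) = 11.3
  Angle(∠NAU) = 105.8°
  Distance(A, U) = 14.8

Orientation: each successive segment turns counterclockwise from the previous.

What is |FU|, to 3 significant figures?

8.47

∠TNA = 58.4° gives NA at -26.4° from the x-axis; with |NA| = 11.3, A = (-16.4, -16.4). ∠NAU = 105.8° gives AU at 47.8° from the x-axis; with |AU| = 14.8, U = (-6.47, -5.47). Then |FU| = |U − F| = 8.47.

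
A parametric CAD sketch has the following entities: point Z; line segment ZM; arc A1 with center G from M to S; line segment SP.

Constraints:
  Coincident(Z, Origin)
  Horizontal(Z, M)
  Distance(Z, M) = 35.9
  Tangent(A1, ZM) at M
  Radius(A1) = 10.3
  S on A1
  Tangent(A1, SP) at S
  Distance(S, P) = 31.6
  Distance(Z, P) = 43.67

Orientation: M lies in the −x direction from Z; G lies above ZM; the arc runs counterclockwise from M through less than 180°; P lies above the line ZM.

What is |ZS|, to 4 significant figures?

27.09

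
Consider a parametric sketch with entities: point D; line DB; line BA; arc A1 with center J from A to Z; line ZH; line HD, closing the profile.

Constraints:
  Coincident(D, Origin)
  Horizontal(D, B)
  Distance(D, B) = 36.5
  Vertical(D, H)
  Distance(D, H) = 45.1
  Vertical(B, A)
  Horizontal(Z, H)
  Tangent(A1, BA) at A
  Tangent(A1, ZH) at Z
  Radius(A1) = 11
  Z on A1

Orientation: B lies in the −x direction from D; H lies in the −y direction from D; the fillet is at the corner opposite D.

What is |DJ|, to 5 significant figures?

42.580

D is at the origin; DB is horizontal with |DB| = 36.5 and B on the −x side, so B = (-36.500, 0.0000). D and H share the same x with |DH| = 45.1 and H on the −y side, so H = (0.0000, -45.100). The virtual corner opposite D is at (-36.500, -45.100). Tangency of A1 to BA means the radius JA is perpendicular to BA and tangency of A1 to ZH means the radius JZ is perpendicular to ZH, with radius 11.0, so the center J sits 11.0 in from both sides at J = (-25.500, -34.100). Then |DJ| = |J − D| = 42.580.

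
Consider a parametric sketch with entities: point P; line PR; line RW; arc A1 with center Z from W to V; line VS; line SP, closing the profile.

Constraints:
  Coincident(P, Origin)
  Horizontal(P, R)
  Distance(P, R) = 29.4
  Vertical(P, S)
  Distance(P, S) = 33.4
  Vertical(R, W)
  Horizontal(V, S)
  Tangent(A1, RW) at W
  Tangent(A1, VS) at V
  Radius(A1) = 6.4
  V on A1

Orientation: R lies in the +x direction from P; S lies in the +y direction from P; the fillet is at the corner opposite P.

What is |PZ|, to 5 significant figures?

35.468

P is at the origin; PR is horizontal with |PR| = 29.4 and R on the +x side, so R = (29.400, 0.0000). PS is vertical with |PS| = 33.4 and S on the +y side, so S = (0.0000, 33.400). The virtual corner opposite P is at (29.400, 33.400). A1 meets RW tangentially, so ZW is at right angles to RW and since A1 is tangent to VS there, ZV ⟂ VS, with radius 6.4, so the center Z sits 6.4 in from both sides at Z = (23.000, 27.000). Then |PZ| = |Z − P| = 35.468.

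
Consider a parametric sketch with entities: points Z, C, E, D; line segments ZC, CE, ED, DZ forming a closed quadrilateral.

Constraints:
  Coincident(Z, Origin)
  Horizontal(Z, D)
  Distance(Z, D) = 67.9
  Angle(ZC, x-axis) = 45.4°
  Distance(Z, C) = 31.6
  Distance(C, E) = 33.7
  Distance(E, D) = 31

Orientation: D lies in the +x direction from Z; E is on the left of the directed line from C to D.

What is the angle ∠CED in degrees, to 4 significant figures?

103.8°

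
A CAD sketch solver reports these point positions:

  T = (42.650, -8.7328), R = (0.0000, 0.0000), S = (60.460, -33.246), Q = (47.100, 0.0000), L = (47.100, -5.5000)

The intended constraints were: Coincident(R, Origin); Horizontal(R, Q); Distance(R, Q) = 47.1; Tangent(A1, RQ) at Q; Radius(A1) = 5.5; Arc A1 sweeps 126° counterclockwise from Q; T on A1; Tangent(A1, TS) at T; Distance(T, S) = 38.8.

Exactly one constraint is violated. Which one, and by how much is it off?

Distance(T, S) = 38.8 — off by 8.50.

R = (0.00, 0.00) ✓; R.y = 0.00, Q.y = 0.00 ✓; |RQ| = 47.10 ✓; ∠(LQ, QR) = 90.00° ✓; |LQ| = 5.500 ✓; bearing(L→T) − bearing(L→Q) = 126.0° ✓; |LT| = 5.500 ✓; ∠(LT, TS) = 90.00° ✓; |TS| = 30.30 ✗.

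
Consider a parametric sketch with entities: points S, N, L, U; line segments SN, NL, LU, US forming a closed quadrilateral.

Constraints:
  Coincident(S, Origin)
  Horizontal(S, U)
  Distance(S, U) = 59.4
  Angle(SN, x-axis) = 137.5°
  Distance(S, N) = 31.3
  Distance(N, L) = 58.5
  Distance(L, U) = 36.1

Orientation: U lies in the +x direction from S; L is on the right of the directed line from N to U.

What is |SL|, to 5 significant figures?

27.887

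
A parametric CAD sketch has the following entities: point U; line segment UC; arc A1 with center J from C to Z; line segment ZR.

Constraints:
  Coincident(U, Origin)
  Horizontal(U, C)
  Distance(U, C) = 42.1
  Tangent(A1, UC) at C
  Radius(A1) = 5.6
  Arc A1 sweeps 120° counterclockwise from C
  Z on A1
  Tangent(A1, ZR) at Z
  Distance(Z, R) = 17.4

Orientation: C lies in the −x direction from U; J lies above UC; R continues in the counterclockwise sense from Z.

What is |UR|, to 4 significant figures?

51.60

U is at the origin; UC is horizontal with |UC| = 42.1 and C on the −x side, so C = (-42.10, 0.000). Tangency of A1 to UC means the radius JC is perpendicular to UC, so J = C + (0, 5.6) = (-42.10, 5.600). On A1, C sits at bearing -90° from J; a 120° counterclockwise sweep puts Z at bearing 30°, so Z = J + 5.6·(cos 30°, sin 30°) = (-37.25, 8.400). A1 meets ZR tangentially, so JZ is at right angles to ZR, so ZR runs along (−sin 30°, cos 30°); with |ZR| = 17.4, R = (-45.95, 23.47). Then |UR| = |R − U| = 51.60.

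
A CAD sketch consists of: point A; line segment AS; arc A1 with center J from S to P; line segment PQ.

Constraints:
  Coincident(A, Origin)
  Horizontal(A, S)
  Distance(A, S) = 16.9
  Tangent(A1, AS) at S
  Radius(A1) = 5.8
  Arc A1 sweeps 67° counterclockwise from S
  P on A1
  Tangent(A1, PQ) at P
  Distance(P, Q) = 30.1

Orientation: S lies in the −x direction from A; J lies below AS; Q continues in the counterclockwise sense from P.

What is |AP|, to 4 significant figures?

22.52

A is at the origin; A and S share the same y with |AS| = 16.9 and S on the −x side, so S = (-16.90, 0.000). Since A1 is tangent to AS there, JS ⟂ AS, so J = S + (0, -5.8) = (-16.90, -5.800). On A1, S sits at bearing 90° from J; a 67° counterclockwise sweep puts P at bearing 157°, so P = J + 5.8·(cos 157°, sin 157°) = (-22.24, -3.534). Then |AP| = |P − A| = 22.52.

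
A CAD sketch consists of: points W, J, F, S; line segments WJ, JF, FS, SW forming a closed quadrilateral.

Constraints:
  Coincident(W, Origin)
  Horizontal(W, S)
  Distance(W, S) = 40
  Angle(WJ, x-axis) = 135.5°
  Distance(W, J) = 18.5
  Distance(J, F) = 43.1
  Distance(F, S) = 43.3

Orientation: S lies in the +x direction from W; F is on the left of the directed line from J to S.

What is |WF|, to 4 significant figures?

44.36

Checks: |JF| = 43.10 ✓; |FS| = 43.30 ✓.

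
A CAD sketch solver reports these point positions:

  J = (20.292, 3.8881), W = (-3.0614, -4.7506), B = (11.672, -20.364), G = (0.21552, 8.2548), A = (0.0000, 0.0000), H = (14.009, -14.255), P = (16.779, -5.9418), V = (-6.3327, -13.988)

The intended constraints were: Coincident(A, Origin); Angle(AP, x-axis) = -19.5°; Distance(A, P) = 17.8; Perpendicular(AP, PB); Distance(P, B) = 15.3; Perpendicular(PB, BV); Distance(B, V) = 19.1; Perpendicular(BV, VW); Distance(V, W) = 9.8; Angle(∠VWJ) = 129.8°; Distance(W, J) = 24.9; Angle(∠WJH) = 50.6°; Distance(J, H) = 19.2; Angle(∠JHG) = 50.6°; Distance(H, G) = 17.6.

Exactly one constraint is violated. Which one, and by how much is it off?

Distance(H, G) = 17.6 — off by 8.80.

A = (0.00, 0.00) ✓; AP at -19.50° ✓; |AP| = 17.80 ✓; ∠(AP, PB) = 90.00° ✓; |PB| = 15.30 ✓; ∠(PB, BV) = 90.00° ✓; |BV| = 19.10 ✓; ∠(BV, VW) = 90.00° ✓; |VW| = 9.800 ✓; ∠VWJ = 129.8° ✓; |WJ| = 24.90 ✓; ∠WJH = 50.60° ✓; |JH| = 19.20 ✓; ∠JHG = 50.60° ✓; |HG| = 26.40 ✗.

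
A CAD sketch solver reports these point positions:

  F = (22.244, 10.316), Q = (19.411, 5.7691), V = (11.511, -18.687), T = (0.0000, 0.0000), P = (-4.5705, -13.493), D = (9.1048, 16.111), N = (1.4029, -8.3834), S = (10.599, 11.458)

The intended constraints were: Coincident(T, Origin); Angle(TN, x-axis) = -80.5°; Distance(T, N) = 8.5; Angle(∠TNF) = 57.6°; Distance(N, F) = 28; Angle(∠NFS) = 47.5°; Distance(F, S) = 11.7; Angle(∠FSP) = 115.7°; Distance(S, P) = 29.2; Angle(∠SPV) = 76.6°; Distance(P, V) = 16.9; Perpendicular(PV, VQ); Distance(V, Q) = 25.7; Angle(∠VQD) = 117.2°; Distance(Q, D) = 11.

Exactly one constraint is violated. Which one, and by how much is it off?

Distance(Q, D) = 11 — off by 3.60.

T = (0.00, 0.00) ✓; TN at -80.50° ✓; |TN| = 8.500 ✓; ∠TNF = 57.60° ✓; |NF| = 28.00 ✓; ∠NFS = 47.50° ✓; |FS| = 11.70 ✓; ∠FSP = 115.7° ✓; |SP| = 29.20 ✓; ∠SPV = 76.60° ✓; |PV| = 16.90 ✓; ∠(PV, VQ) = 90.00° ✓; |VQ| = 25.70 ✓; ∠VQD = 117.2° ✓; |QD| = 14.60 ✗.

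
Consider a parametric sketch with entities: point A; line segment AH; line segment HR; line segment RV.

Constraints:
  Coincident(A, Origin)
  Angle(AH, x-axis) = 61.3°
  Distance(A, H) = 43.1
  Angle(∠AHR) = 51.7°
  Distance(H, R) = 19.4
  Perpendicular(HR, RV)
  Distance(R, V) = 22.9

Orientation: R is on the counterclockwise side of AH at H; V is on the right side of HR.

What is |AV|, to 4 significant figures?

57.19

A is at the origin; AH runs at 61.3° with length 43.1, so H = 43.1·(cos 61.3°, sin 61.3°) = (20.70, 37.80). ∠AHR = 51.7°, so HR runs at 61.3° + (180° − 51.7°) = 189.6° from the x-axis; with |HR| = 19.4, R = H + 19.4·(cos 189.6°, sin 189.6°) = (1.569, 34.57). HR is perpendicular to RV; with |RV| = 22.9 on the right of HR, V = R + 22.9·(-0.1668, 0.9860) = (-2.250, 57.15). Then |AV| = |V − A| = 57.19.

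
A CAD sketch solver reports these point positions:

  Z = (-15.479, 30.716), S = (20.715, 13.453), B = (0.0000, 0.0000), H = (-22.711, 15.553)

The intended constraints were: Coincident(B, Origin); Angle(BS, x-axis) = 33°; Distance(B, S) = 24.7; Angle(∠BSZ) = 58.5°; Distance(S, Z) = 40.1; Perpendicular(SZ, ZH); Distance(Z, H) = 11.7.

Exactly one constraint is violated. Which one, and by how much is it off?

Distance(Z, H) = 11.7 — off by 5.10.

B = (0.00, 0.00) ✓; BS at 33.00° ✓; |BS| = 24.70 ✓; ∠BSZ = 58.50° ✓; |SZ| = 40.10 ✓; ∠(SZ, ZH) = 90.00° ✓; |ZH| = 16.80 ✗.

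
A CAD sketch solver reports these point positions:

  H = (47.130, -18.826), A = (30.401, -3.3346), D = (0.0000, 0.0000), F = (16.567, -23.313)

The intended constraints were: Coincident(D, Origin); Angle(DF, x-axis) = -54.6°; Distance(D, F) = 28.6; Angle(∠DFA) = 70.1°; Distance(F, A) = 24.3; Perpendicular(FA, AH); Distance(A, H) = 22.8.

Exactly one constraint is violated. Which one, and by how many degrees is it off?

Perpendicular(FA, AH) — off by 8.10°.

D = (0.00, 0.00) ✓; DF at -54.60° ✓; |DF| = 28.60 ✓; ∠DFA = 70.10° ✓; |FA| = 24.30 ✓; ∠(FA, AH) = 98.10° ✗; |AH| = 22.80 ✓.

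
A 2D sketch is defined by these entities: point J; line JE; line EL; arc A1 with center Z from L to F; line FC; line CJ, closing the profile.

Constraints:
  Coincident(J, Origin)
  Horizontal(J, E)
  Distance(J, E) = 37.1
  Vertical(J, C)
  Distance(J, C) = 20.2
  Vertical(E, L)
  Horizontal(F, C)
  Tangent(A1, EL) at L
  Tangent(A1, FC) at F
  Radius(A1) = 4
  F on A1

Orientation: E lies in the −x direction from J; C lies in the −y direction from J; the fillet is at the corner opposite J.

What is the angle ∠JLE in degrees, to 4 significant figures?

66.41°

J is at the origin; JE is horizontal with |JE| = 37.1 and E on the −x side, so E = (-37.10, 0.000). JC is vertical with |JC| = 20.2 and C on the −y side, so C = (0.000, -20.20). The virtual corner opposite J is at (-37.10, -20.20). Tangency of A1 to EL means the radius ZL is perpendicular to EL and the tangent condition forces ZF to be normal to FC, with radius 4.0, so the center Z sits 4.0 in from both sides at Z = (-33.10, -16.20). That places the tangent points at L = (-37.10, -16.20) on EL and F = (-33.10, -20.20) on FC. Then cos ∠JLE = LJ·LE / (|LJ||LE|), giving 66.41°.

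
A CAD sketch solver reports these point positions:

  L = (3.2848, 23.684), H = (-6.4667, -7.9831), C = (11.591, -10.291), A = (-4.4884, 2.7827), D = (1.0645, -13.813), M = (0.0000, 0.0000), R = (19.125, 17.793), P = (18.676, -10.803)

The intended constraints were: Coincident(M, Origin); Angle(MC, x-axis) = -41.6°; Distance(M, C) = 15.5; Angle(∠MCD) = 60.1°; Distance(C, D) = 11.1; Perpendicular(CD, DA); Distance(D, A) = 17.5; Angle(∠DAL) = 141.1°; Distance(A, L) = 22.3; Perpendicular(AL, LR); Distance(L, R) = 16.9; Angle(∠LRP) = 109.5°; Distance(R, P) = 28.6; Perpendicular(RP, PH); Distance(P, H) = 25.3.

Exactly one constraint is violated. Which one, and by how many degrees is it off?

Perpendicular(RP, PH) — off by 5.50°.

M = (0.00, 0.00) ✓; MC at -41.60° ✓; |MC| = 15.50 ✓; ∠MCD = 60.10° ✓; |CD| = 11.10 ✓; ∠(CD, DA) = 90.00° ✓; |DA| = 17.50 ✓; ∠DAL = 141.1° ✓; |AL| = 22.30 ✓; ∠(AL, LR) = 90.00° ✓; |LR| = 16.90 ✓; ∠LRP = 109.5° ✓; |RP| = 28.60 ✓; ∠(RP, PH) = 95.50° ✗; |PH| = 25.30 ✓.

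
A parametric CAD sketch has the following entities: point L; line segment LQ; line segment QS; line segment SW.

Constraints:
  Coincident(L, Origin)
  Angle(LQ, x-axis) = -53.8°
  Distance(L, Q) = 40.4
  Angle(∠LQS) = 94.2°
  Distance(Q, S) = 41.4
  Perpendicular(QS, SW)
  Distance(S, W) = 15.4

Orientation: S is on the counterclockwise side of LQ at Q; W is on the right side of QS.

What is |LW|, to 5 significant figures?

71.199

∠LQS = 94.2°, so QS runs at -53.8° + (180° − 94.2°) = 32.000° from the x-axis; with |QS| = 41.4, S = Q + 41.4·(cos 32.000°, sin 32.000°) = (58.970, -10.663). QS is perpendicular to SW; with |SW| = 15.4 on the right of QS, W = S + 15.4·(0.52992, -0.84805) = (67.130, -23.722). Then |LW| = |W − L| = 71.199.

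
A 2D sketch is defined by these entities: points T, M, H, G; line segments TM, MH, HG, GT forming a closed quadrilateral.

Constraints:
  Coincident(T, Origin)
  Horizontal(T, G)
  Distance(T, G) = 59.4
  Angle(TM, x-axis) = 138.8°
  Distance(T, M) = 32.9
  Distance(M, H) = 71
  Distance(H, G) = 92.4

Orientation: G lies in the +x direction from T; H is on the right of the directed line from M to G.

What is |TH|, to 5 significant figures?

52.593

T is at the origin; TG is horizontal with |TG| = 59.4 and G in +x, so G = (59.4, 0). TM runs at 138.8° with |TM| = 32.9, so M = (-24.754, 21.671). H is determined by |MH| = 71.0 and |HG| = 92.4 together: it lies at the intersection of circle(M, 71.0) and circle(G, 92.4). With |MG| = 86.900, the foot of the radical line on MG is 23.331 from M and the perpendicular offset is √(71.0² − 23.331²) = 67.057. Taking the right-of-MG solution: H = (-18.884, -49.086).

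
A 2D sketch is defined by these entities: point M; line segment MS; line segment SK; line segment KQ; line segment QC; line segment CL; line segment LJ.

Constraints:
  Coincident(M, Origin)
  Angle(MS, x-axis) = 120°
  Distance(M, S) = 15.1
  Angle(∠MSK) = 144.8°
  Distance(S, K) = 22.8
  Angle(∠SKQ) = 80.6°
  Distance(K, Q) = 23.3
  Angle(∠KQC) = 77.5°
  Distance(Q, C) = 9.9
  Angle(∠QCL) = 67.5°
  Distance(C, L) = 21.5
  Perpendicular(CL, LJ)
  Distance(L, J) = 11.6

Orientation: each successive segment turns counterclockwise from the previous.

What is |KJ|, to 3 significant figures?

15.9

M is at the origin; MS runs at 120.0° with length 15.1, so S = (-7.55, 13.1). ∠MSK = 144.8° gives SK at 155° from the x-axis; with |SK| = 22.8, K = (-28.2, 22.6). ∠SKQ = 80.6° gives KQ at -105° from the x-axis; with |KQ| = 23.3, Q = (-34.4, 0.177). ∠KQC = 77.5° gives QC at -2.90° from the x-axis; with |QC| = 9.9, C = (-24.5, -0.324). ∠QCL = 67.5° gives CL at 110° from the x-axis; with |CL| = 21.5, L = (-31.8, 19.9). CL ⟂ LJ, so LJ runs at -160°; with |LJ| = 11.6, J = (-42.7, 16.0). Then |KJ| = |J − K| = 15.9.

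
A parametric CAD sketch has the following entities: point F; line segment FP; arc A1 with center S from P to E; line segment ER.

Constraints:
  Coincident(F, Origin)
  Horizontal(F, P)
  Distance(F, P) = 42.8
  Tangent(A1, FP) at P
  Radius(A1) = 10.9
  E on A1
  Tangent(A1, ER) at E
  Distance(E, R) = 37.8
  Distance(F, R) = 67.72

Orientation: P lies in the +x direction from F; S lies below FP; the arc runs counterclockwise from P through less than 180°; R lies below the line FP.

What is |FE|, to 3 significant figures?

35.7

Checks: |SP| = 10.90 ✓; |SE| = 10.90 ✓; ∠(SE, ER) = 90.00° ✓; |ER| = 37.80 ✓; |FR| = 67.72 ✓.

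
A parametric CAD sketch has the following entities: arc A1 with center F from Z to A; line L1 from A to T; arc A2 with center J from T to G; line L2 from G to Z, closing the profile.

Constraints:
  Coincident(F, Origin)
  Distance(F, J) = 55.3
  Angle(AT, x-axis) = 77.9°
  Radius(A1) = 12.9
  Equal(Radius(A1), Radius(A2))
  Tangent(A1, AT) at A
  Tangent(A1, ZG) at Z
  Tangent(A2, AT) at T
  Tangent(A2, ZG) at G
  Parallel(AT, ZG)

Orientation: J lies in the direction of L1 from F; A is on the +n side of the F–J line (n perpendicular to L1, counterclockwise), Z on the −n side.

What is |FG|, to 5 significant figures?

56.785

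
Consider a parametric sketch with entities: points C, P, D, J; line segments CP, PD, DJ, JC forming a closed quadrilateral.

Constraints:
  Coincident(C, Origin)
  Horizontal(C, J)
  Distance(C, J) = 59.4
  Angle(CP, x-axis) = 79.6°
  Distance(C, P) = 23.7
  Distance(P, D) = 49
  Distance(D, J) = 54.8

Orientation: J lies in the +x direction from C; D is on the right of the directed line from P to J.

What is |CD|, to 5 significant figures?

27.457

C is at the origin; C and J share the same y with |CJ| = 59.4 and J in +x, so J = (59.4, 0). CP runs at 79.6° with |CP| = 23.7, so P = (4.2783, 23.311). D is determined by |PD| = 49.0 and |DJ| = 54.8 together: it lies at the intersection of circle(P, 49.0) and circle(J, 54.8). With |PJ| = 59.848, the foot of the radical line on PJ is 24.894 from P and the perpendicular offset is √(49.0² − 24.894²) = 42.205. Taking the right-of-PJ solution: D = (10.768, -25.258).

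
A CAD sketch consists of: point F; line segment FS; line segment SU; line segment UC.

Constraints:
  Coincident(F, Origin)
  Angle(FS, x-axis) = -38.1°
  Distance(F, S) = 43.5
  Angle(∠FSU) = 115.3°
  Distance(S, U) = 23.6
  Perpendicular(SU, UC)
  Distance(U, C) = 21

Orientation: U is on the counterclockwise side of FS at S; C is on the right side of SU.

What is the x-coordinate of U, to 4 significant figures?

55.33

F is at the origin; FS runs at -38.1° with length 43.5, so S = 43.5·(cos -38.1°, sin -38.1°) = (34.23, -26.84). ∠FSU = 115.3°, so SU runs at -38.1° + (180° − 115.3°) = 26.60° from the x-axis; with |SU| = 23.6, U = S + 23.6·(cos 26.60°, sin 26.60°) = (55.33, -16.27). So U.x = 55.33.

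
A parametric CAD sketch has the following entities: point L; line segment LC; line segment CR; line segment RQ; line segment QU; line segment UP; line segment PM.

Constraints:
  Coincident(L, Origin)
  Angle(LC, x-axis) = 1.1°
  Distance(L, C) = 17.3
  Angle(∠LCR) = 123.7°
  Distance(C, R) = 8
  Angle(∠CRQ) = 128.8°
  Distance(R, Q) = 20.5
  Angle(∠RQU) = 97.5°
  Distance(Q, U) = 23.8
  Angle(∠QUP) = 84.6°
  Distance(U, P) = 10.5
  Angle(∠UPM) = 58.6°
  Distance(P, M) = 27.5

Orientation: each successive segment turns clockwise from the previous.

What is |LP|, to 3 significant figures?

13.0

L is at the origin; LC runs at 1.1° with length 17.3, so C = (17.3, 0.332). ∠LCR = 123.7° gives CR at -55.2° from the x-axis; with |CR| = 8.0, R = (21.9, -6.24). ∠CRQ = 128.8° gives RQ at -106° from the x-axis; with |RQ| = 20.5, Q = (16.1, -25.9). ∠RQU = 97.5° gives QU at 171° from the x-axis; with |QU| = 23.8, U = (-7.44, -22.2). ∠QUP = 84.6° gives UP at 75.7° from the x-axis; with |UP| = 10.5, P = (-4.85, -12.0). Then |LP| = |P − L| = 13.0.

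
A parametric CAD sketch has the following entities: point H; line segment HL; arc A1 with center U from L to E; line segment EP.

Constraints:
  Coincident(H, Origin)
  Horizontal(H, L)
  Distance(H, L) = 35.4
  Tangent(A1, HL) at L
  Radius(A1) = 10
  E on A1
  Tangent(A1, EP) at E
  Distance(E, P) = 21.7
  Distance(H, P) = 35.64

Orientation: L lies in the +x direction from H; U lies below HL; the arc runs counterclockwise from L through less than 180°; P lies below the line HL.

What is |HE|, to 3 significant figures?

26.8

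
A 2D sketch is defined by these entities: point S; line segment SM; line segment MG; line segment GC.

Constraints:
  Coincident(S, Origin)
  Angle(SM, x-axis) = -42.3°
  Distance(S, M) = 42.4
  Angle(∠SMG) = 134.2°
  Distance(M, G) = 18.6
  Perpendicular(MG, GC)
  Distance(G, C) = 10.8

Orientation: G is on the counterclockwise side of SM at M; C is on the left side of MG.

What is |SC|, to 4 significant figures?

51.99

S is at the origin; SM runs at -42.3° with length 42.4, so M = 42.4·(cos -42.3°, sin -42.3°) = (31.36, -28.54). ∠SMG = 134.2°, so MG runs at -42.3° + (180° − 134.2°) = 3.500° from the x-axis; with |MG| = 18.6, G = M + 18.6·(cos 3.500°, sin 3.500°) = (49.93, -27.40). MG ⟂ GC; with |GC| = 10.8 on the left of MG, C = G + 10.8·(-0.06105, 0.9981) = (49.27, -16.62). Then |SC| = |C − S| = 51.99.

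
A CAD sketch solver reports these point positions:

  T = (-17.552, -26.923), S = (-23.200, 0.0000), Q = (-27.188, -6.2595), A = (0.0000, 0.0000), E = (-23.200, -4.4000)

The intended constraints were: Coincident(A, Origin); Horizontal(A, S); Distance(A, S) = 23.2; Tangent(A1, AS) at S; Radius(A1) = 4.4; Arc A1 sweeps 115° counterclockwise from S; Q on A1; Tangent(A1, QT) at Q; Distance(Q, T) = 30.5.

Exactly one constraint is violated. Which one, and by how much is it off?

Distance(Q, T) = 30.5 — off by 7.70.

A = (0.00, 0.00) ✓; A.y = 0.00, S.y = 0.00 ✓; |AS| = 23.20 ✓; ∠(ES, SA) = 90.00° ✓; |ES| = 4.400 ✓; bearing(E→Q) − bearing(E→S) = 115.0° ✓; |EQ| = 4.400 ✓; ∠(EQ, QT) = 90.00° ✓; |QT| = 22.80 ✗.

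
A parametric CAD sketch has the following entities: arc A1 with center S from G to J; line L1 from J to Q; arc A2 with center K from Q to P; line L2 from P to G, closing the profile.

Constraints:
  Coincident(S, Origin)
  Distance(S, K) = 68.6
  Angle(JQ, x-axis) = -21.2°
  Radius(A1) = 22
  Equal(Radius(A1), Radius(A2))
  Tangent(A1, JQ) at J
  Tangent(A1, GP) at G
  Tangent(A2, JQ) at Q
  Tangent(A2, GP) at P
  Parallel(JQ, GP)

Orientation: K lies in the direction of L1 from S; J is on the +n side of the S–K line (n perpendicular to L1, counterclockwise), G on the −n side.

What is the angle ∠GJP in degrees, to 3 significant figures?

57.3°

Tangency of A1 to both parallel lines with radius 22.0 puts J and G at S ± 22.0·n: J = (7.96, 20.5), G = (-7.96, -20.5). Equal radii place Q and P the same way about K: Q = K + 22.0·n = (71.9, -4.30), P = K − 22.0·n = (56.0, -45.3). Then cos ∠GJP = JG·JP / (|JG||JP|), giving 57.3°.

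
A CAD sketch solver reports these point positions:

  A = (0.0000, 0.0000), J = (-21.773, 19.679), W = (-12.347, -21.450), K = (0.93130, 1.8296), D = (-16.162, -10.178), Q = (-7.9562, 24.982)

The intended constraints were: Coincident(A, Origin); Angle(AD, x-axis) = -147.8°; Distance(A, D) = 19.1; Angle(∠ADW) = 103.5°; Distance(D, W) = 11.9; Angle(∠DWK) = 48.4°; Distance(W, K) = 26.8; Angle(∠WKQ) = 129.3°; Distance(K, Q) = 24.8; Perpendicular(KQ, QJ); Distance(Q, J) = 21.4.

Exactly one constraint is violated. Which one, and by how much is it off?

Distance(Q, J) = 21.4 — off by 6.60.

A = (0.00, 0.00) ✓; AD at -147.8° ✓; |AD| = 19.10 ✓; ∠ADW = 103.5° ✓; |DW| = 11.90 ✓; ∠DWK = 48.40° ✓; |WK| = 26.80 ✓; ∠WKQ = 129.3° ✓; |KQ| = 24.80 ✓; ∠(KQ, QJ) = 90.00° ✓; |QJ| = 14.80 ✗.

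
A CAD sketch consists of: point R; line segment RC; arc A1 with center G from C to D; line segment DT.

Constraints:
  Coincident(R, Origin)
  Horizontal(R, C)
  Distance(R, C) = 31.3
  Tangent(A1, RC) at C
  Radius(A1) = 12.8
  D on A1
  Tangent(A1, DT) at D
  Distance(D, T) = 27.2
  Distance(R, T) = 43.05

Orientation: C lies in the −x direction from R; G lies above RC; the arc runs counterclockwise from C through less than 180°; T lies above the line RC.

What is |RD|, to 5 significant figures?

22.192

R is at the origin; RC is horizontal with |RC| = 31.3 and C on the −x side, so C = (-31.300, 0.0000). The tangent condition forces GC to be normal to RC, so G = C + (0, 12.8) = (-31.300, 12.800). Since GD ⟂ DT (tangency), |GT| = √(12.8² + 27.2²) = 30.061 regardless of where D sits on A1. So T lies on both circle(R, 43.05) and circle(G, 30.061); the above-RC intersection is T = (-17.319, 39.412). D is the foot of the tangent from T: D = (-18.512, 12.239).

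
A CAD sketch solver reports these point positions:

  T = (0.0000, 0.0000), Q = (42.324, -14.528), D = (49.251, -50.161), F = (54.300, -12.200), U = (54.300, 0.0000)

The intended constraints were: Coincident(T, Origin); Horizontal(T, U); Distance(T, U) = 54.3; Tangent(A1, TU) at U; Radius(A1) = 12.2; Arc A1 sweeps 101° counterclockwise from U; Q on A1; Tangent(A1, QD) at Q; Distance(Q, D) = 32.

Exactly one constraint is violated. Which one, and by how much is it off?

Distance(Q, D) = 32 — off by 4.30.

T = (0.00, 0.00) ✓; T.y = 0.00, U.y = 0.00 ✓; |TU| = 54.30 ✓; ∠(FU, UT) = 90.00° ✓; |FU| = 12.20 ✓; bearing(F→Q) − bearing(F→U) = 101.0° ✓; |FQ| = 12.20 ✓; ∠(FQ, QD) = 90.00° ✓; |QD| = 36.30 ✗.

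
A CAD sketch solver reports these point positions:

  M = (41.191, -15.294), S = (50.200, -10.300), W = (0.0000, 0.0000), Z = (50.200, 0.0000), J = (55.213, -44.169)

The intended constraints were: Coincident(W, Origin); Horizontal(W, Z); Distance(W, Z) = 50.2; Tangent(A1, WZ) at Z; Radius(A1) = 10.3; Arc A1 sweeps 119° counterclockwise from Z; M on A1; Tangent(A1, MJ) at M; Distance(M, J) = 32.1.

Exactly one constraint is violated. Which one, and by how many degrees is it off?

Tangent(A1, MJ) at M — off by 3.10°.

W = (0.00, 0.00) ✓; W.y = 0.00, Z.y = 0.00 ✓; |WZ| = 50.20 ✓; ∠(SZ, ZW) = 90.00° ✓; |SZ| = 10.30 ✓; bearing(S→M) − bearing(S→Z) = 119.0° ✓; |SM| = 10.30 ✓; ∠(SM, MJ) = 93.10° ✗; |MJ| = 32.10 ✓.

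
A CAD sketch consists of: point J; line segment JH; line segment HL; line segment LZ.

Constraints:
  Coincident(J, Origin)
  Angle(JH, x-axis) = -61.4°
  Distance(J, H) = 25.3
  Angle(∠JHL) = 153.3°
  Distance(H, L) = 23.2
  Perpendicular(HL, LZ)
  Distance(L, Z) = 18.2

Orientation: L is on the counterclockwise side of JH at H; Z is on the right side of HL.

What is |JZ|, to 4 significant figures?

54.52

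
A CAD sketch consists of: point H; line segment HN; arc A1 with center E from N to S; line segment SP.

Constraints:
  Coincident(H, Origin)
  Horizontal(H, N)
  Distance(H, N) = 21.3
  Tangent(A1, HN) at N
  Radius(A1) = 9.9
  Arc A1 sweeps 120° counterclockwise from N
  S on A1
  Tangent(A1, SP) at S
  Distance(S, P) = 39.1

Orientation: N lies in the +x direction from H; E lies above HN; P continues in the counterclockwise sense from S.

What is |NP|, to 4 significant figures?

49.93

H is at the origin; HN is horizontal with |HN| = 21.3 and N on the +x side, so N = (21.30, 0.000). The tangent condition forces EN to be normal to HN, so E = N + (0, 9.9) = (21.30, 9.900). On A1, N sits at bearing -90° from E; a 120° counterclockwise sweep puts S at bearing 30°, so S = E + 9.9·(cos 30°, sin 30°) = (29.87, 14.85). The tangent condition forces ES to be normal to SP, so SP runs along (−sin 30°, cos 30°); with |SP| = 39.1, P = (10.32, 48.71). Then |NP| = |P − N| = 49.93.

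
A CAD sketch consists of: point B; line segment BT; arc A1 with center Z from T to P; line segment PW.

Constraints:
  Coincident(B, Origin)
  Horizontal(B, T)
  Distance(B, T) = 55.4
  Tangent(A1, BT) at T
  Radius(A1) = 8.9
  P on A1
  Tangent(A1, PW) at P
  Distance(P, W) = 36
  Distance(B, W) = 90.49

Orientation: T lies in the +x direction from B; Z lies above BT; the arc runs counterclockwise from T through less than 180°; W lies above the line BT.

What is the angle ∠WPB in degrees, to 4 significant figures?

131.8°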